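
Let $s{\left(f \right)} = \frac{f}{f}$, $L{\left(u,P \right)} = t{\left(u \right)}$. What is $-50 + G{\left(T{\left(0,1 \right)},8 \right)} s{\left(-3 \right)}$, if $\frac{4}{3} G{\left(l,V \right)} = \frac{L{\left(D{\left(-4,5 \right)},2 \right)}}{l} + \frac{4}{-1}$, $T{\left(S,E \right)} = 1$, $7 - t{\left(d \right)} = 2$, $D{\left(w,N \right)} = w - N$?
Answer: $- \frac{197}{4} \approx -49.25$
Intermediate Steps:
$t{\left(d \right)} = 5$ ($t{\left(d \right)} = 7 - 2 = 5$)
$L{\left(u,P \right)} = 5$
$G{\left(l,V \right)} = -3 + \frac{15}{4 l}$ ($G{\left(l,V \right)} = \frac{3 \left(\frac{5}{l} + \frac{4}{-1}\right)}{4} = \frac{3 \left(\frac{5}{l} + 4 \left(-1\right)\right)}{4} = \frac{3 \left(\frac{5}{l} - 4\right)}{4} = \frac{3 \left(-4 + \frac{5}{l}\right)}{4} = -3 + \frac{15}{4 l}$)
$s{\left(f \right)} = 1$
$-50 + G{\left(T{\left(0,1 \right)},8 \right)} s{\left(-3 \right)} = -50 + \left(-3 + \frac{15}{4 \cdot 1}\right) 1 = -50 + \left(-3 + \frac{15}{4} \cdot 1\right) 1 = -50 + \left(-3 + \frac{15}{4}\right) 1 = -50 + \frac{3}{4} \cdot 1 = -50 + \frac{3}{4} = - \frac{197}{4}$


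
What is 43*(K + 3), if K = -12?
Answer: -387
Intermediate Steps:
43*(K + 3) = 43*(-12 + 3) = 43*(-9) = -387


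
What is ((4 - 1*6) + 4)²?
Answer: 4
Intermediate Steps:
((4 - 1*6) + 4)² = ((4 - 6) + 4)² = (-2 + 4)² = 2² = 4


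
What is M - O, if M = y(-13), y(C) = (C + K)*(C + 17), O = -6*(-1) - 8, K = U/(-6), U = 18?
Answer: -62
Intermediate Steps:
K = -3 (K = 18/(-6) = 18*(-1/6) = -3)
O = -2 (O = 6 - 8 = -2)
y(C) = (-3 + C)*(17 + C) (y(C) = (C - 3)*(C + 17) = (-3 + C)*(17 + C))
M = -64 (M = -51 + (-13)**2 + 14*(-13) = -51 + 169 - 182 = -64)
M - O = -64 - 1*(-2) = -64 + 2 = -62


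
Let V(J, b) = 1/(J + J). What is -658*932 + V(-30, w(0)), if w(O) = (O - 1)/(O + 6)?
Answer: -36795361/60 ≈ -6.1326e+5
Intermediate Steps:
w(O) = (-1 + O)/(6 + O)
V(J, b) = 1/(2*J)
-658*932 + V(-30, w(0)) = -658*932 + (1/2)/(-30) = -613256 + (1/2)*(-1/30) = -613256 - 1/60 = -36795361/60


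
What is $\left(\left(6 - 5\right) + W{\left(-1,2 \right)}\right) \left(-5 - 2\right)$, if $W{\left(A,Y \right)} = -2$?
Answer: $7$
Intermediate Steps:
$\left(\left(6 - 5\right) + W{\left(-1,2 \right)}\right) \left(-5 - 2\right) = \left(\left(6 - 5\right) - 2\right) \left(-5 - 2\right) = \left(1 - 2\right) \left(-5 - 2\right) = \left(-1\right) \left(-7\right) = 7$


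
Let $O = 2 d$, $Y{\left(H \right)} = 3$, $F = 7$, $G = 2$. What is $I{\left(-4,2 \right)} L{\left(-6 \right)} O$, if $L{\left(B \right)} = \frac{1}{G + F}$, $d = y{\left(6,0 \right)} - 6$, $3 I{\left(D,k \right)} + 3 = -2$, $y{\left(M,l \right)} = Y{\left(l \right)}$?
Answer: $\frac{10}{9} \approx 1.1111$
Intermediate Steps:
$y{\left(M,l \right)} = 3$
$I{\left(D,k \right)} = - \frac{5}{3}$ ($I{\left(D,k \right)} = -1 + \frac{1}{3} \left(-2\right) = -1 - \frac{2}{3} = - \frac{5}{3}$)
$d = -3$ ($d = 3 - 6 = -3$)
$O = -6$ ($O = 2 \left(-3\right) = -6$)
$L{\left(B \right)} = \frac{1}{9}$ ($L{\left(B \right)} = \frac{1}{2 + 7} = \frac{1}{9}$)
$I{\left(-4,2 \right)} L{\left(-6 \right)} O = \left(- \frac{5}{3}\right) \frac{1}{9} \left(-6\right) = \left(- \frac{5}{27}\right) \left(-6\right) = \frac{10}{9}$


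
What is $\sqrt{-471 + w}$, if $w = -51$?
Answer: $3 i \sqrt{58} \approx 22.847 i$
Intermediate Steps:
$\sqrt{-471 + w} = \sqrt{-471 - 51} = \sqrt{-522} = 3 i \sqrt{58}$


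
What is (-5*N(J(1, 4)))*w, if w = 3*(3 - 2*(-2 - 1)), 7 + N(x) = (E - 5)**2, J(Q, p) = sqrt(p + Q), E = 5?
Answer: 945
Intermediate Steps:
J(Q, p) = sqrt(Q + p)
N(x) = -7 (N(x) = -7 + (5 - 5)**2 = -7 + 0**2 = -7 + 0 = -7)
w = 27 (w = 3*(3 - 2*(-3)) = 3*(3 + 6) = 3*9 = 27)
(-5*N(J(1, 4)))*w = -5*(-7)*27 = 35*27 = 945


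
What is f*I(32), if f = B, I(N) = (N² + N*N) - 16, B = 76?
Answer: 154432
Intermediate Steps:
I(N) = -16 + 2*N² (I(N) = (N² + N²) - 16 = 2*N² - 16 = -16 + 2*N²)
f = 76
f*I(32) = 76*(-16 + 2*32²) = 76*(-16 + 2*1024) = 76*(-16 + 2048) = 76*2032 = 154432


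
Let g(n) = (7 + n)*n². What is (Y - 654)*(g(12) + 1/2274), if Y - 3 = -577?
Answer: -3820102310/1137 ≈ -3.3598e+6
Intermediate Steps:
Y = -574 (Y = 3 - 577 = -574)
g(n) = n²*(7 + n)
(Y - 654)*(g(12) + 1/2274) = (-574 - 654)*(12²*(7 + 12) + 1/2274) = -1228*(144*19 + 1/2274) = -1228*(2736 + 1/2274) = -1228*6221665/2274 = -3820102310/1137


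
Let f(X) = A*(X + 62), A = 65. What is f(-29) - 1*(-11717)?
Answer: 13862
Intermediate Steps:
f(X) = 4030 + 65*X (f(X) = 65*(X + 62) = 65*(62 + X) = 4030 + 65*X)
f(-29) - 1*(-11717) = (4030 + 65*(-29)) - 1*(-11717) = (4030 - 1885) + 11717 = 2145 + 11717 = 13862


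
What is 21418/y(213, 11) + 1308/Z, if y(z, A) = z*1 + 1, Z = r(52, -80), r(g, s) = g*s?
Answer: 11102371/111280 ≈ 99.770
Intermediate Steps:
Z = -4160 (Z = 52*(-80) = -4160)
y(z, A) = 1 + z (y(z, A) = z + 1 = 1 + z)
21418/y(213, 11) + 1308/Z = 21418/(1 + 213) + 1308/(-4160) = 21418/214 + 1308*(-1/4160) = 21418*(1/214) - 327/1040 = 10709/107 - 327/1040 = 11102371/111280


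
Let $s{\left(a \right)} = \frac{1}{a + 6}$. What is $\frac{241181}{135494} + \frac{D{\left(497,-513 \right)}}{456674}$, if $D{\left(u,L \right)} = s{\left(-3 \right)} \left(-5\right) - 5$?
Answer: $\frac{165210283051}{92814880434} \approx 1.78$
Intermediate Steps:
$s{\left(a \right)} = \frac{1}{6 + a}$
$D{\left(u,L \right)} = - \frac{20}{3}$ ($D{\left(u,L \right)} = \frac{1}{6 - 3} \left(-5\right) - 5 = \frac{1}{3} \left(-5\right) - 5 = - \frac{5}{3} - 5 = - \frac{20}{3}$)
$\frac{241181}{135494} + \frac{D{\left(497,-513 \right)}}{456674} = \frac{241181}{135494} - \frac{20}{3 \cdot 456674} = 241181 \cdot \frac{1}{135494} - \frac{10}{685011} = \frac{241181}{135494} - \frac{10}{685011} = \frac{165210283051}{92814880434}$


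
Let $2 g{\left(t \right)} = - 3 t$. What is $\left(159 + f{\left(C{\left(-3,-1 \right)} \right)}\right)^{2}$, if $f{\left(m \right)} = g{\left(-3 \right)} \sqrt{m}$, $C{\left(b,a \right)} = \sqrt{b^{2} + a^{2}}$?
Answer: $\frac{9 \left(106 + 3 \sqrt[4]{10}\right)^{2}}{4} \approx 27890.0$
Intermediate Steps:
$g{\left(t \right)} = - \frac{3 t}{2}$ ($g{\left(t \right)} = \frac{\left(-3\right) t}{2} = - \frac{3 t}{2}$)
$C{\left(b,a \right)} = \sqrt{a^{2} + b^{2}}$
$f{\left(m \right)} = \frac{9 \sqrt{m}}{2}$ ($f{\left(m \right)} = \left(- \frac{3}{2}\right) \left(-3\right) \sqrt{m} = \frac{9 \sqrt{m}}{2}$)
$\left(159 + f{\left(C{\left(-3,-1 \right)} \right)}\right)^{2} = \left(159 + \frac{9 \sqrt{\sqrt{\left(-1\right)^{2} + \left(-3\right)^{2}}}}{2}\right)^{2} = \left(159 + \frac{9 \sqrt{\sqrt{1 + 9}}}{2}\right)^{2} = \left(159 + \frac{9 \sqrt{\sqrt{10}}}{2}\right)^{2} = \left(159 + \frac{9 \sqrt[4]{10}}{2}\right)^{2}$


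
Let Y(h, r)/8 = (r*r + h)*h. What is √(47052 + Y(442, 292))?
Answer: 2*√75775867 ≈ 17410.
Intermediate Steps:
Y(h, r) = 8*h*(h + r²) (Y(h, r) = 8*((r*r + h)*h) = 8*((r² + h)*h) = 8*((h + r²)*h) = 8*(h*(h + r²)) = 8*h*(h + r²))
√(47052 + Y(442, 292)) = √(47052 + 8*442*(442 + 292²)) = √(47052 + 8*442*(442 + 85264)) = √(47052 + 8*442*85706) = √(47052 + 303056416) = √303103468 = 2*√75775867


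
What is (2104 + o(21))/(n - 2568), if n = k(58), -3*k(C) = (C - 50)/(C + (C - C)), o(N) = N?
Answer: -36975/44684 ≈ -0.82748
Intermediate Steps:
k(C) = -(-50 + C)/(3*C) (k(C) = -(C - 50)/(3*(C + (C - C))) = -(-50 + C)/(3*(C + 0)) = -(-50 + C)/(3*C))
n = -4/87 (n = (⅓)*(50 - 1*58)/58 = (⅓)*(1/58)*(50 - 58) = (⅓)*(1/58)*(-8) = -4/87 ≈ -0.045977)
(2104 + o(21))/(n - 2568) = (2104 + 21)/(-4/87 - 2568) = 2125/(-223420/87) = 2125*(-87/223420) = -36975/44684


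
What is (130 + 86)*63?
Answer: 13608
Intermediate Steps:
(130 + 86)*63 = 216*63 = 13608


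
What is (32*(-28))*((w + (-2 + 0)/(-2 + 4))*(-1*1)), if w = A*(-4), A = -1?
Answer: 2688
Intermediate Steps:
w = 4 (w = -1*(-4) = 4)
(32*(-28))*((w + (-2 + 0)/(-2 + 4))*(-1*1)) = (32*(-28))*((4 + (-2 + 0)/(-2 + 4))*(-1*1)) = -896*(4 - 2/2)*(-1) = -896*(4 - 2*½)*(-1) = -896*(4 - 1)*(-1) = -2688*(-1) = -896*(-3) = 2688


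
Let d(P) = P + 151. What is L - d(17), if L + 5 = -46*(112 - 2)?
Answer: -5233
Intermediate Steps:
L = -5065 (L = -5 - 46*(112 - 2) = -5 - 46*110 = -5 - 5060 = -5065)
d(P) = 151 + P
L - d(17) = -5065 - (151 + 17) = -5065 - 1*168 = -5065 - 168 = -5233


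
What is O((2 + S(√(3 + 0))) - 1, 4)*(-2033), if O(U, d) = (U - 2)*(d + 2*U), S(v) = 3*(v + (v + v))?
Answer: -975840 - 73188*√3 ≈ -1.1026e+6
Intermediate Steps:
S(v) = 9*v (S(v) = 3*(v + 2*v) = 3*(3*v) = 9*v)
O(U, d) = (-2 + U)*(d + 2*U)
O((2 + S(√(3 + 0))) - 1, 4)*(-2033) = (-4*((2 + 9*√(3 + 0)) - 1) - 2*4 + 2*((2 + 9*√(3 + 0)) - 1)² + ((2 + 9*√(3 + 0)) - 1)*4)*(-2033) = (-4*((2 + 9*√3) - 1) - 8 + 2*((2 + 9*√3) - 1)² + ((2 + 9*√3) - 1)*4)*(-2033) = (-4*(1 + 9*√3) - 8 + 2*(1 + 9*√3)² + (1 + 9*√3)*4)*(-2033) = ((-4 - 36*√3) - 8 + 2*(1 + 9*√3)² + (4 + 36*√3))*(-2033) = (-8 + 2*(1 + 9*√3)²)*(-2033) = 16264 - 4066*(1 + 9*√3)²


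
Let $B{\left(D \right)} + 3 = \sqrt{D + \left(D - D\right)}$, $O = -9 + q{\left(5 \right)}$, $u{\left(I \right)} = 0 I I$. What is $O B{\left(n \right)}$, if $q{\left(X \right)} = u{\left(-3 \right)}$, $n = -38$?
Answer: $27 - 9 i \sqrt{38} \approx 27.0 - 55.48 i$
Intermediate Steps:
$u{\left(I \right)} = 0$ ($u{\left(I \right)} = 0 I = 0$)
$q{\left(X \right)} = 0$
$O = -9$ ($O = -9 + 0 = -9$)
$B{\left(D \right)} = -3 + \sqrt{D}$ ($B{\left(D \right)} = -3 + \sqrt{D + \left(D - D\right)} = -3 + \sqrt{D + 0} = -3 + \sqrt{D}$)
$O B{\left(n \right)} = - 9 \left(-3 + \sqrt{-38}\right) = - 9 \left(-3 + i \sqrt{38}\right) = 27 - 9 i \sqrt{38}$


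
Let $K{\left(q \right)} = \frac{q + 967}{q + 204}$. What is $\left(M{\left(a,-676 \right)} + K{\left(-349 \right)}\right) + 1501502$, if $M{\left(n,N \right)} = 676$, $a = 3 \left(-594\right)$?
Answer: $\frac{217815192}{145} \approx 1.5022 \cdot 10^{6}$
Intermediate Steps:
$a = -1782$
$K{\left(q \right)} = \frac{967 + q}{204 + q}$
$\left(M{\left(a,-676 \right)} + K{\left(-349 \right)}\right) + 1501502 = \left(676 + \frac{967 - 349}{204 - 349}\right) + 1501502 = \left(676 + \frac{1}{-145} \cdot 618\right) + 1501502 = \left(676 - \frac{618}{145}\right) + 1501502 = \frac{97402}{145} + 1501502 = \frac{217815192}{145}$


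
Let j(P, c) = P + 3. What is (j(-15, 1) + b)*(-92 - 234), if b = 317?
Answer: -99430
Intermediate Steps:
j(P, c) = 3 + P
(j(-15, 1) + b)*(-92 - 234) = ((3 - 15) + 317)*(-92 - 234) = (-12 + 317)*(-326) = 305*(-326) = -99430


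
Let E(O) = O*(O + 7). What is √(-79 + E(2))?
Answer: I*√61 ≈ 7.8102*I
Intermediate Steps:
E(O) = O*(7 + O)
√(-79 + E(2)) = √(-79 + 2*(7 + 2)) = √(-79 + 2*9) = √(-79 + 18) = √(-61) = I*√61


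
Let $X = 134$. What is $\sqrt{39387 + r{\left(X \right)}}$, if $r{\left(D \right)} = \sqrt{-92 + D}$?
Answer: $\sqrt{39387 + \sqrt{42}} \approx 198.48$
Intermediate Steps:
$\sqrt{39387 + r{\left(X \right)}} = \sqrt{39387 + \sqrt{-92 + 134}} = \sqrt{39387 + \sqrt{42}}$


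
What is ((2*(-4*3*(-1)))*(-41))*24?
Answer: -23616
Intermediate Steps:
((2*(-4*3*(-1)))*(-41))*24 = ((2*(-12*(-1)))*(-41))*24 = ((2*12)*(-41))*24 = (24*(-41))*24 = -984*24 = -23616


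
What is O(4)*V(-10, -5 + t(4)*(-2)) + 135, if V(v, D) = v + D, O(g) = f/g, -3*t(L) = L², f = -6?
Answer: 283/2 ≈ 141.50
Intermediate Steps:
t(L) = -L²/3
O(g) = -6/g
V(v, D) = D + v
O(4)*V(-10, -5 + t(4)*(-2)) + 135 = (-6/4)*((-5 - ⅓*4²*(-2)) - 10) + 135 = (-6*¼)*((-5 - ⅓*16*(-2)) - 10) + 135 = -3*((-5 - 16/3*(-2)) - 10)/2 + 135 = -3*((-5 + 32/3) - 10)/2 + 135 = -3*(17/3 - 10)/2 + 135 = -3/2*(-13/3) + 135 = 13/2 + 135 = 283/2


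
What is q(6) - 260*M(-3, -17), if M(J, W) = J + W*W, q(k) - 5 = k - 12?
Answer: -74361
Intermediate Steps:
q(k) = -7 + k (q(k) = 5 + (k - 12) = 5 + (-12 + k) = -7 + k)
M(J, W) = J + W²
q(6) - 260*M(-3, -17) = (-7 + 6) - 260*(-3 + (-17)²) = -1 - 260*(-3 + 289) = -1 - 260*286 = -1 - 74360 = -74361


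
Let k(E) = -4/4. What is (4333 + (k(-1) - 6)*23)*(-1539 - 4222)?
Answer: -24034892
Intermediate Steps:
k(E) = -1 (k(E) = -4*¼ = -1)
(4333 + (k(-1) - 6)*23)*(-1539 - 4222) = (4333 + (-1 - 6)*23)*(-1539 - 4222) = (4333 - 7*23)*(-5761) = (4333 - 161)*(-5761) = 4172*(-5761) = -24034892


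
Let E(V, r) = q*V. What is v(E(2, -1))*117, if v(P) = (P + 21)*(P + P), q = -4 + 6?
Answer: 23400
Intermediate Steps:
q = 2
E(V, r) = 2*V
v(P) = 2*P*(21 + P) (v(P) = (21 + P)*(2*P) = 2*P*(21 + P))
v(E(2, -1))*117 = (2*(2*2)*(21 + 2*2))*117 = (2*4*(21 + 4))*117 = (2*4*25)*117 = 200*117 = 23400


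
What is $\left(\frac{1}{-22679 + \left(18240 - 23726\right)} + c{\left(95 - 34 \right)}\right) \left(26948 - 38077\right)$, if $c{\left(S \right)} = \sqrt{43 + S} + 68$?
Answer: $- \frac{21314472251}{28165} - 22258 \sqrt{26} \approx -8.7027 \cdot 10^{5}$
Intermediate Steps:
$c{\left(S \right)} = 68 + \sqrt{43 + S}$
$\left(\frac{1}{-22679 + \left(18240 - 23726\right)} + c{\left(95 - 34 \right)}\right) \left(26948 - 38077\right) = \left(\frac{1}{-22679 + \left(18240 - 23726\right)} + \left(68 + \sqrt{43 + \left(95 - 34\right)}\right)\right) \left(26948 - 38077\right) = \left(\frac{1}{-22679 + \left(18240 - 23726\right)} + \left(68 + \sqrt{43 + 61}\right)\right) \left(-11129\right) = \left(\frac{1}{-22679 - 5486} + \left(68 + \sqrt{104}\right)\right) \left(-11129\right) = \left(\frac{1}{-28165} + \left(68 + 2 \sqrt{26}\right)\right) \left(-11129\right) = \left(- \frac{1}{28165} + \left(68 + 2 \sqrt{26}\right)\right) \left(-11129\right) = \left(\frac{1915219}{28165} + 2 \sqrt{26}\right) \left(-11129\right) = - \frac{21314472251}{28165} - 22258 \sqrt{26}$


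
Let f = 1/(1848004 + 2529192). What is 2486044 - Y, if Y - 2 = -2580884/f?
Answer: 11297037607306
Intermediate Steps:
f = 1/4377196 ≈ 2.2846e-7
Y = -11297035121262 (Y = 2 - 2580884/1/4377196 = 2 - 2580884*4377196 = 2 - 11297035121264 = -11297035121262)
2486044 - Y = 2486044 - 1*(-11297035121262) = 2486044 + 11297035121262 = 11297037607306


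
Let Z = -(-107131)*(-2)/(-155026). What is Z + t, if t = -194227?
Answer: -15055010320/77513 ≈ -1.9423e+5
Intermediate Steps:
Z = 107131/77513 (Z = -719*298*(-1/155026) = -214262*(-1/155026) = 107131/77513 ≈ 1.3821)
Z + t = 107131/77513 - 194227 = -15055010320/77513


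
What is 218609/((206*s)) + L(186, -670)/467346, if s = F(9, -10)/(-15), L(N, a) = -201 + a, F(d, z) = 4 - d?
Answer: 76624486429/24068319 ≈ 3183.6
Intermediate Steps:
s = 1/3 (s = (4 - 1*9)/(-15) = (4 - 9)*(-1/15) = -5*(-1/15) = 1/3 ≈ 0.33333)
218609/((206*s)) + L(186, -670)/467346 = 218609/((206*(1/3))) + (-201 - 670)/467346 = 218609/(206/3) - 871*1/467346 = 218609*(3/206) - 871/467346 = 655827/206 - 871/467346 = 76624486429/24068319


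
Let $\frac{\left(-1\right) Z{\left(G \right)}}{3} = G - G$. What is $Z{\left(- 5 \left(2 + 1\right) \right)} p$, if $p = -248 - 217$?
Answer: $0$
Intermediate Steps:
$Z{\left(G \right)} = 0$ ($Z{\left(G \right)} = - 3 \left(G - G\right) = \left(-3\right) 0 = 0$)
$p = -465$ ($p = -248 - 217 = -465$)
$Z{\left(- 5 \left(2 + 1\right) \right)} p = 0 \left(-465\right) = 0$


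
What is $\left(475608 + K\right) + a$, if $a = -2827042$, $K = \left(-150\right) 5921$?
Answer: $-3239584$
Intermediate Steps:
$K = -888150$
$\left(475608 + K\right) + a = \left(475608 - 888150\right) - 2827042 = -412542 - 2827042 = -3239584$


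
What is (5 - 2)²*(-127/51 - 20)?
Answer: -3441/17 ≈ -202.41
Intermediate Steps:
(5 - 2)²*(-127/51 - 20) = 3²*(-127*1/51 - 20) = 9*(-127/51 - 20) = 9*(-1147/51) = -3441/17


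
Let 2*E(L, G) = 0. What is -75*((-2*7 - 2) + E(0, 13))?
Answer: 1200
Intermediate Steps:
E(L, G) = 0 (E(L, G) = (½)*0 = 0)
-75*((-2*7 - 2) + E(0, 13)) = -75*((-2*7 - 2) + 0) = -75*((-14 - 2) + 0) = -75*(-16 + 0) = -75*(-16) = 1200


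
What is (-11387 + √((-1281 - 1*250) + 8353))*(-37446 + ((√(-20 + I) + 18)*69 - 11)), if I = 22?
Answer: (11387 - 3*√758)*(36215 - 69*√2) ≈ 4.0829e+8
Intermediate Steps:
(-11387 + √((-1281 - 1*250) + 8353))*(-37446 + ((√(-20 + I) + 18)*69 - 11)) = (-11387 + √((-1281 - 1*250) + 8353))*(-37446 + ((√(-20 + 22) + 18)*69 - 11)) = (-11387 + √((-1281 - 250) + 8353))*(-37446 + ((√2 + 18)*69 - 11)) = (-11387 + √(-1531 + 8353))*(-37446 + ((18 + √2)*69 - 11)) = (-11387 + √6822)*(-37446 + ((1242 + 69*√2) - 11)) = (-11387 + 3*√758)*(-37446 + (1231 + 69*√2)) = (-11387 + 3*√758)*(-36215 + 69*√2) = (-36215 + 69*√2)*(-11387 + 3*√758)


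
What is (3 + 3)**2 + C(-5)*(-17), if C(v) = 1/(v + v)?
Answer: 377/10 ≈ 37.700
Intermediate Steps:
C(v) = 1/(2*v)
(3 + 3)**2 + C(-5)*(-17) = (3 + 3)**2 + ((1/2)/(-5))*(-17) = 6**2 + ((1/2)*(-1/5))*(-17) = 36 - 1/10*(-17) = 36 + 17/10 = 377/10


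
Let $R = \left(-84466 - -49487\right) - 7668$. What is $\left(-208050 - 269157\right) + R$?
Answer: $-519854$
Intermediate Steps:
$R = -42647$ ($R = \left(-84466 + 49487\right) - 7668 = -34979 - 7668 = -42647$)
$\left(-208050 - 269157\right) + R = \left(-208050 - 269157\right) - 42647 = -477207 - 42647 = -519854$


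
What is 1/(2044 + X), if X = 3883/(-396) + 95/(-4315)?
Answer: 31068/63197669 ≈ 0.00049160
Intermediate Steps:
X = -305323/31068 (X = 3883*(-1/396) + 95*(-1/4315) = -353/36 - 19/863 = -305323/31068 ≈ -9.8276)
1/(2044 + X) = 1/(2044 - 305323/31068) = 1/(63197669/31068) = 31068/63197669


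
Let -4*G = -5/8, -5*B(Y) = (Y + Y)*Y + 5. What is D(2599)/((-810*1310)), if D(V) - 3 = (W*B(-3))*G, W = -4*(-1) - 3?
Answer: -73/33955200 ≈ -2.1499e-6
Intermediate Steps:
B(Y) = -1 - 2*Y²/5 (B(Y) = -((Y + Y)*Y + 5)/5 = -((2*Y)*Y + 5)/5 = -(2*Y² + 5)/5 = -(5 + 2*Y²)/5 = -1 - 2*Y²/5)
W = 1 (W = 4 - 3 = 1)
G = 5/32 (G = -(-5)/(4*8) = -¼*(-5/8) = 5/32 ≈ 0.15625)
D(V) = 73/32 (D(V) = 3 + (1*(-1 - ⅖*(-3)²))*(5/32) = 3 + (1*(-1 - ⅖*9))*(5/32) = 3 + (1*(-1 - 18/5))*(5/32) = 3 + (1*(-23/5))*(5/32) = 3 - 23/5*5/32 = 3 - 23/32 = 73/32)
D(2599)/((-810*1310)) = 73/(32*((-810*1310))) = (73/32)/(-1061100) = (73/32)*(-1/1061100) = -73/33955200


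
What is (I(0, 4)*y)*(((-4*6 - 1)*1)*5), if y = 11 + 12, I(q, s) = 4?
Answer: -11500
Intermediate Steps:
y = 23
(I(0, 4)*y)*(((-4*6 - 1)*1)*5) = (4*23)*(((-4*6 - 1)*1)*5) = 92*(((-24 - 1)*1)*5) = 92*(-25*1*5) = 92*(-25*5) = 92*(-125) = -11500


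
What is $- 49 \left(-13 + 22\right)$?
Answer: $-441$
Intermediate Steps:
$- 49 \left(-13 + 22\right) = \left(-49\right) 9 = -441$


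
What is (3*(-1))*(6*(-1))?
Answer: 18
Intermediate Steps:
(3*(-1))*(6*(-1)) = -3*(-6) = 18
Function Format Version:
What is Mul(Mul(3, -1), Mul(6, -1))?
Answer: 18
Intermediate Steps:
Mul(Mul(3, -1), Mul(6, -1)) = Mul(-3, -6) = 18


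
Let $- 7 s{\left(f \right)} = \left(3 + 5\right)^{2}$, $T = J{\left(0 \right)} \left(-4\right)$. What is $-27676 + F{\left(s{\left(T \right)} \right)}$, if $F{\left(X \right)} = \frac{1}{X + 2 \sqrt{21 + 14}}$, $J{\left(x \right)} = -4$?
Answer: $- \frac{19124004}{691} + \frac{49 \sqrt{35}}{1382} \approx -27676.0$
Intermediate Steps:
$T = 16$ ($T = \left(-4\right) \left(-4\right) = 16$)
$s{\left(f \right)} = - \frac{64}{7}$ ($s{\left(f \right)} = - \frac{\left(3 + 5\right)^{2}}{7} = - \frac{8^{2}}{7} = \left(- \frac{1}{7}\right) 64 = - \frac{64}{7}$)
$F{\left(X \right)} = \frac{1}{X + 2 \sqrt{35}}$
$-27676 + F{\left(s{\left(T \right)} \right)} = -27676 + \frac{1}{- \frac{64}{7} + 2 \sqrt{35}}$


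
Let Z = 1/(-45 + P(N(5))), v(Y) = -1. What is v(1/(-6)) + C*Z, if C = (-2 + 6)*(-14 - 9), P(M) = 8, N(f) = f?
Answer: 55/37 ≈ 1.4865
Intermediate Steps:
Z = -1/37 (Z = 1/(-45 + 8) = 1/(-37) = -1/37 ≈ -0.027027)
C = -92 (C = 4*(-23) = -92)
v(1/(-6)) + C*Z = -1 - 92*(-1/37) = -1 + 92/37 = 55/37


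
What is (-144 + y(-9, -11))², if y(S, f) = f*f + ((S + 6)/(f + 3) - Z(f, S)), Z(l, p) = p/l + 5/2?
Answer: 5212089/7744 ≈ 673.05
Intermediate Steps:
Z(l, p) = 5/2 + p/l (Z(l, p) = p/l + 5*(½) = p/l + 5/2 = 5/2 + p/l)
y(S, f) = -5/2 + f² + (6 + S)/(3 + f) - S/f (y(S, f) = f*f + ((S + 6)/(f + 3) - (5/2 + S/f)) = f² + ((6 + S)/(3 + f) + (-5/2 - S/f)) = f² + (-5/2 + (6 + S)/(3 + f) - S/f) = -5/2 + f² + (6 + S)/(3 + f) - S/f)
(-144 + y(-9, -11))² = (-144 + (½)*(-6*(-9) - 5*(-11)² - 3*(-11) + 2*(-11)⁴ + 6*(-11)³)/(-11*(3 - 11)))² = (-144 + (½)*(-1/11)*(54 - 5*121 + 33 + 2*14641 + 6*(-1331))/(-8))² = (-144 + (½)*(-1/11)*(-⅛)*(54 - 605 + 33 + 29282 - 7986))² = (-144 + (½)*(-1/11)*(-⅛)*20778)² = (-144 + 10389/88)² = (-2283/88)² = 5212089/7744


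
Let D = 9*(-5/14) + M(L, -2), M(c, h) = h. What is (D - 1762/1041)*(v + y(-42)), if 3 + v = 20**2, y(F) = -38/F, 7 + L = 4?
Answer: -420561658/153027 ≈ -2748.3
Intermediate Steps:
L = -3 (L = -7 + 4 = -3)
v = 397 (v = -3 + 20**2 = -3 + 400 = 397)
D = -73/14 (D = 9*(-5/14) - 2 = -45/14 - 2 = -73/14 ≈ -5.2143)
(D - 1762/1041)*(v + y(-42)) = (-73/14 - 1762/1041)*(397 - 38/(-42)) = (-73/14 - 1762*1/1041)*(397 - 38*(-1/42)) = (-73/14 - 1762/1041)*(397 + 19/21) = -100661/14574*8356/21 = -420561658/153027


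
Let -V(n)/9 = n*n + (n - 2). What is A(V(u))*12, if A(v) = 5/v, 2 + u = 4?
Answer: -5/3 ≈ -1.6667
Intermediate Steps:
u = 2 (u = -2 + 4 = 2)
V(n) = 18 - 9*n - 9*n**2 (V(n) = -9*(n*n + (n - 2)) = -9*(n**2 + (-2 + n)) = -9*(-2 + n + n**2) = 18 - 9*n - 9*n**2)
A(V(u))*12 = (5/(18 - 9*2 - 9*2**2))*12 = (5/(18 - 18 - 9*4))*12 = (5/(18 - 18 - 36))*12 = (5/(-36))*12 = (5*(-1/36))*12 = -5/36*12 = -5/3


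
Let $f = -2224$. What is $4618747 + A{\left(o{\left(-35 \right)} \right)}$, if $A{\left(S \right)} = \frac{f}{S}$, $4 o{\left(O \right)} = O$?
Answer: $\frac{161665041}{35} \approx 4.619 \cdot 10^{6}$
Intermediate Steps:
$o{\left(O \right)} = \frac{O}{4}$
$A{\left(S \right)} = - \frac{2224}{S}$
$4618747 + A{\left(o{\left(-35 \right)} \right)} = 4618747 - \frac{2224}{\frac{1}{4} \left(-35\right)} = 4618747 - \frac{2224}{- \frac{35}{4}} = 4618747 - - \frac{8896}{35} = 4618747 + \frac{8896}{35} = \frac{161665041}{35}$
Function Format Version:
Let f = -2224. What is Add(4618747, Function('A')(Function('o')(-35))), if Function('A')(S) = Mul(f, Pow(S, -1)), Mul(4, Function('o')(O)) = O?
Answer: Rational(161665041, 35) ≈ 4.6190e+6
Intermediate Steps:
Function('o')(O) = Mul(Rational(1, 4), O)
Function('A')(S) = Mul(-2224, Pow(S, -1))
Add(4618747, Function('A')(Function('o')(-35))) = Add(4618747, Mul(-2224, Pow(Mul(Rational(1, 4), -35), -1))) = Add(4618747, Mul(-2224, Pow(Rational(-35, 4), -1))) = Add(4618747, Mul(-2224, Rational(-4, 35))) = Add(4618747, Rational(8896, 35)) = Rational(161665041, 35)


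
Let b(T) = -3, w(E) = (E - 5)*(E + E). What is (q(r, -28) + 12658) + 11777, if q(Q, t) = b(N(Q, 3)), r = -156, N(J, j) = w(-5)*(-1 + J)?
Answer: 24432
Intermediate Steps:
w(E) = 2*E*(-5 + E) (w(E) = (-5 + E)*(2*E) = 2*E*(-5 + E))
N(J, j) = -100 + 100*J (N(J, j) = (2*(-5)*(-5 - 5))*(-1 + J) = (2*(-5)*(-10))*(-1 + J) = 100*(-1 + J) = -100 + 100*J)
q(Q, t) = -3
(q(r, -28) + 12658) + 11777 = (-3 + 12658) + 11777 = 12655 + 11777 = 24432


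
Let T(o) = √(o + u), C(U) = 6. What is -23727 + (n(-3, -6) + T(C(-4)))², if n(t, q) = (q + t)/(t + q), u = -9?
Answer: -23729 + 2*I*√3 ≈ -23729.0 + 3.4641*I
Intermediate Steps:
n(t, q) = 1 (n(t, q) = (q + t)/(q + t) = 1)
T(o) = √(-9 + o) (T(o) = √(o - 9) = √(-9 + o))
-23727 + (n(-3, -6) + T(C(-4)))² = -23727 + (1 + √(-9 + 6))² = -23727 + (1 + √(-3))² = -23727 + (1 + I*√3)²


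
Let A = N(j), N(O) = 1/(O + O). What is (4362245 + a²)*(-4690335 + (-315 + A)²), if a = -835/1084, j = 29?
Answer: -79166854543903465600155/3952888384 ≈ -2.0028e+13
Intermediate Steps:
a = -835/1084 (a = -835*1/1084 = -835/1084 ≈ -0.77030)
N(O) = 1/(2*O)
A = 1/58 (A = (½)/29 = (½)*(1/29) = 1/58 ≈ 0.017241)
(4362245 + a²)*(-4690335 + (-315 + A)²) = (4362245 + (-835/1084)²)*(-4690335 + (-315 + 1/58)²) = (4362245 + 697225/1175056)*(-4690335 + (-18269/58)²) = 5125882857945*(-4690335 + 333756361/3364)/1175056 = (5125882857945/1175056)*(-15444530579/3364) = -79166854543903465600155/3952888384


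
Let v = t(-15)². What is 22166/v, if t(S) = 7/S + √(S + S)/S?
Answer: 4987350/(7 + I*√30)² ≈ 15183.0 - 61278.0*I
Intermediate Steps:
t(S) = 7/S + √2/√S (t(S) = 7/S + √(2*S)/S = 7/S + (√2*√S)/S = 7/S + √2/√S)
v = (-7/15 - I*√30/15)² (v = (7/(-15) + √2/√(-15))² = (7*(-1/15) + √2*(-I*√15/15))² = (-7/15 - I*√30/15)² ≈ 0.084444 + 0.34081*I)
22166/v = 22166/(19/225 + 14*I*√30/225)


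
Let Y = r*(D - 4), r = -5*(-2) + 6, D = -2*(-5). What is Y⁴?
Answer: 84934656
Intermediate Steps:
D = 10
r = 16 (r = 10 + 6 = 16)
Y = 96 (Y = 16*(10 - 4) = 16*6 = 96)
Y⁴ = 96⁴ = 84934656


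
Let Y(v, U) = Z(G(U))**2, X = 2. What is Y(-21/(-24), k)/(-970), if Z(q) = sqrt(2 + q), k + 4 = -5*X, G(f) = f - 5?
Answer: 17/970 ≈ 0.017526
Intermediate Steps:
G(f) = -5 + f
k = -14 (k = -4 - 5*2 = -4 - 10 = -14)
Y(v, U) = -3 + U (Y(v, U) = (sqrt(2 + (-5 + U)))**2 = (sqrt(-3 + U))**2 = -3 + U)
Y(-21/(-24), k)/(-970) = (-3 - 14)/(-970) = -17*(-1/970) = 17/970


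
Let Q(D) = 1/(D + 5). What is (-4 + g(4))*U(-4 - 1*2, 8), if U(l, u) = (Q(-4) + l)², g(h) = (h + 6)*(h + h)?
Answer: 1900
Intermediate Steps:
Q(D) = 1/(5 + D)
g(h) = 2*h*(6 + h) (g(h) = (6 + h)*(2*h) = 2*h*(6 + h))
U(l, u) = (1 + l)² (U(l, u) = (1/(5 - 4) + l)² = (1/1 + l)² = (1 + l)²)
(-4 + g(4))*U(-4 - 1*2, 8) = (-4 + 2*4*(6 + 4))*(1 + (-4 - 1*2))² = (-4 + 2*4*10)*(1 + (-4 - 2))² = (-4 + 80)*(1 - 6)² = 76*(-5)² = 76*25 = 1900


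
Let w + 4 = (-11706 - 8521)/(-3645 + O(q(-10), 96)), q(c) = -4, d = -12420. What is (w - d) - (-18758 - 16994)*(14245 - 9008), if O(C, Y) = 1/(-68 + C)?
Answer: 49140934463584/262441 ≈ 1.8725e+8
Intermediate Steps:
w = 406580/262441 (w = -4 + (-11706 - 8521)/(-3645 + 1/(-68 - 4)) = -4 - 20227/(-3645 + 1/(-72)) = -4 - 20227/(-3645 - 1/72) = -4 - 20227/(-262441/72) = -4 - 20227*(-72/262441) = -4 + 1456344/262441 = 406580/262441 ≈ 1.5492)
(w - d) - (-18758 - 16994)*(14245 - 9008) = (406580/262441 - 1*(-12420)) - (-18758 - 16994)*(14245 - 9008) = (406580/262441 + 12420) - (-35752)*5237 = 3259923800/262441 - 1*(-187233224) = 3259923800/262441 + 187233224 = 49140934463584/262441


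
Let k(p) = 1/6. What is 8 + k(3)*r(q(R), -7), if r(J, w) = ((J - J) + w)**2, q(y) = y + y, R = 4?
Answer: 97/6 ≈ 16.167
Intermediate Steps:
q(y) = 2*y
r(J, w) = w**2 (r(J, w) = (0 + w)**2 = w**2)
k(p) = 1/6
8 + k(3)*r(q(R), -7) = 8 + (1/6)*(-7)**2 = 8 + (1/6)*49 = 8 + 49/6 = 97/6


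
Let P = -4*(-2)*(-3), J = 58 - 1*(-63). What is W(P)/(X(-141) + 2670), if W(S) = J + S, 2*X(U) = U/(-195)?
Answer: 12610/347147 ≈ 0.036325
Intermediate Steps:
X(U) = -U/390 (X(U) = (U/(-195))/2 = (U*(-1/195))/2 = (-U/195)/2 = -U/390)
J = 121 (J = 58 + 63 = 121)
P = -24 (P = 8*(-3) = -24)
W(S) = 121 + S
W(P)/(X(-141) + 2670) = (121 - 24)/(-1/390*(-141) + 2670) = 97/(47/130 + 2670) = 97/(347147/130) = 97*(130/347147) = 12610/347147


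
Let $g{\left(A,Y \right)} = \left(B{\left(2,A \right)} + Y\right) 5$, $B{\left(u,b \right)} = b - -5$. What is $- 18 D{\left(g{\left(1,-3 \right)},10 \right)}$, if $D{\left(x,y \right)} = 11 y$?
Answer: $-1980$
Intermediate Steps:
$B{\left(u,b \right)} = 5 + b$ ($B{\left(u,b \right)} = b + 5 = 5 + b$)
$g{\left(A,Y \right)} = 25 + 5 A + 5 Y$ ($g{\left(A,Y \right)} = \left(\left(5 + A\right) + Y\right) 5 = \left(5 + A + Y\right) 5 = 25 + 5 A + 5 Y$)
$- 18 D{\left(g{\left(1,-3 \right)},10 \right)} = - 18 \cdot 11 \cdot 10 = \left(-18\right) 110 = -1980$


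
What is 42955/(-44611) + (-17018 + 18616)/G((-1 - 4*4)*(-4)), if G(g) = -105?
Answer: -10828379/669165 ≈ -16.182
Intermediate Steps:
42955/(-44611) + (-17018 + 18616)/G((-1 - 4*4)*(-4)) = 42955/(-44611) + (-17018 + 18616)/(-105) = 42955*(-1/44611) + 1598*(-1/105) = -42955/44611 - 1598/105 = -10828379/669165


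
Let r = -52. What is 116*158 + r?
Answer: 18276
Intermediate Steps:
116*158 + r = 116*158 - 52 = 18328 - 52 = 18276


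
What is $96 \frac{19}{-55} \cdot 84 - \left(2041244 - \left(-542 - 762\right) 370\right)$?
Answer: $- \frac{138958036}{55} \approx -2.5265 \cdot 10^{6}$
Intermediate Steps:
$96 \frac{19}{-55} \cdot 84 - \left(2041244 - \left(-542 - 762\right) 370\right) = 96 \cdot 19 \left(- \frac{1}{55}\right) 84 - 2523724 = 96 \left(- \frac{19}{55}\right) 84 - 2523724 = \left(- \frac{1824}{55}\right) 84 - 2523724 = - \frac{153216}{55} - 2523724 = - \frac{138958036}{55}$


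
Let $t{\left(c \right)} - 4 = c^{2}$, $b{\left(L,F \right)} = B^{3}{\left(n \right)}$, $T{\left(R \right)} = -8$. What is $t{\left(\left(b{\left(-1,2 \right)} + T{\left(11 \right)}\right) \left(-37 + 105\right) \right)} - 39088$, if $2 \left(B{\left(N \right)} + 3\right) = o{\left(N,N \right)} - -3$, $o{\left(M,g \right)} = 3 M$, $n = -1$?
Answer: $5625316$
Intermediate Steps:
$B{\left(N \right)} = - \frac{3}{2} + \frac{3 N}{2}$ ($B{\left(N \right)} = -3 + \frac{3 N - -3}{2} = -3 + \frac{3 N + 3}{2} = -3 + \frac{3 + 3 N}{2} = -3 + \left(\frac{3}{2} + \frac{3 N}{2}\right) = - \frac{3}{2} + \frac{3 N}{2}$)
$b{\left(L,F \right)} = -27$ ($b{\left(L,F \right)} = \left(- \frac{3}{2} + \frac{3}{2} \left(-1\right)\right)^{3} = \left(- \frac{3}{2} - \frac{3}{2}\right)^{3} = \left(-3\right)^{3} = -27$)
$t{\left(c \right)} = 4 + c^{2}$
$t{\left(\left(b{\left(-1,2 \right)} + T{\left(11 \right)}\right) \left(-37 + 105\right) \right)} - 39088 = \left(4 + \left(\left(-27 - 8\right) \left(-37 + 105\right)\right)^{2}\right) - 39088 = \left(4 + \left(\left(-35\right) 68\right)^{2}\right) - 39088 = \left(4 + \left(-2380\right)^{2}\right) - 39088 = \left(4 + 5664400\right) - 39088 = 5664404 - 39088 = 5625316$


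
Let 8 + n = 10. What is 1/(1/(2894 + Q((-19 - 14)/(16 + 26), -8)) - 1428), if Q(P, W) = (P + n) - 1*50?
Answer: -39833/56881510 ≈ -0.00070028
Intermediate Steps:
n = 2 (n = -8 + 10 = 2)
Q(P, W) = -48 + P (Q(P, W) = (P + 2) - 1*50 = (2 + P) - 50 = -48 + P)
1/(1/(2894 + Q((-19 - 14)/(16 + 26), -8)) - 1428) = 1/(1/(2894 + (-48 + (-19 - 14)/(16 + 26))) - 1428) = 1/(1/(2894 + (-48 - 33/42)) - 1428) = 1/(1/(2894 + (-48 - 33*1/42)) - 1428) = 1/(1/(2894 + (-48 - 11/14)) - 1428) = 1/(1/(2894 - 683/14) - 1428) = 1/(1/(39833/14) - 1428) = 1/(14/39833 - 1428) = 1/(-56881510/39833) = -39833/56881510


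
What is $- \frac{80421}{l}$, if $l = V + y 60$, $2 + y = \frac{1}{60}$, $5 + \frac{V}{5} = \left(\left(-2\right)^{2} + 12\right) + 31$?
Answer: $- \frac{80421}{91} \approx -883.75$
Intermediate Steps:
$V = 210$ ($V = -25 + 5 \left(\left(\left(-2\right)^{2} + 12\right) + 31\right) = -25 + 5 \left(\left(4 + 12\right) + 31\right) = -25 + 5 \left(16 + 31\right) = -25 + 5 \cdot 47 = -25 + 235 = 210$)
$y = - \frac{119}{60}$ ($y = -2 + \frac{1}{60} = - \frac{119}{60} \approx -1.9833$)
$l = 91$ ($l = 210 - 119 = 91$)
$- \frac{80421}{l} = - \frac{80421}{91}$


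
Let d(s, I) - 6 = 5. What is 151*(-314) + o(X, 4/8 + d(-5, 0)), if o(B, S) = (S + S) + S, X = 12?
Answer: -94759/2 ≈ -47380.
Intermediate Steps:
d(s, I) = 11 (d(s, I) = 6 + 5 = 11)
o(B, S) = 3*S (o(B, S) = 2*S + S = 3*S)
151*(-314) + o(X, 4/8 + d(-5, 0)) = 151*(-314) + 3*(4/8 + 11) = -47414 + 3*(4*(⅛) + 11) = -47414 + 3*(½ + 11) = -47414 + 3*(23/2) = -47414 + 69/2 = -94759/2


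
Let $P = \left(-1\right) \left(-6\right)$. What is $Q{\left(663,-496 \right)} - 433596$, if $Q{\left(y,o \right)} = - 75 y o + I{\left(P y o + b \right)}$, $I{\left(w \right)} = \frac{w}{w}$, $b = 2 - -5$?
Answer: $24230005$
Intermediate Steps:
$P = 6$
$b = 7$ ($b = 2 + 5 = 7$)
$I{\left(w \right)} = 1$
$Q{\left(y,o \right)} = 1 - 75 o y$ ($Q{\left(y,o \right)} = - 75 y o + 1 = - 75 o y + 1 = 1 - 75 o y$)
$Q{\left(663,-496 \right)} - 433596 = \left(1 - \left(-37200\right) 663\right) - 433596 = \left(1 + 24663600\right) - 433596 = 24663601 - 433596 = 24230005$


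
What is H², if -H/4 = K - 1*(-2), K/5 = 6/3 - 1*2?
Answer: 64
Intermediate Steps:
K = 0 (K = 5*(6/3 - 1*2) = 5*(6*(⅓) - 2) = 5*(2 - 2) = 5*0 = 0)
H = -8 (H = -4*(0 - 1*(-2)) = -4*(0 + 2) = -4*2 = -8)
H² = (-8)² = 64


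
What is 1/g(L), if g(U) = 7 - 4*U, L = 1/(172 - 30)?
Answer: 71/495 ≈ 0.14343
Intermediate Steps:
L = 1/142 ≈ 0.0070423
1/g(L) = 1/(7 - 4*1/142) = 1/(7 - 2/71) = 1/(495/71) = 71/495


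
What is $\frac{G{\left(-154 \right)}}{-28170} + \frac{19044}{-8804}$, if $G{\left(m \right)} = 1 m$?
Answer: $- \frac{66889208}{31001085} \approx -2.1576$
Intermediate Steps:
$G{\left(m \right)} = m$
$\frac{G{\left(-154 \right)}}{-28170} + \frac{19044}{-8804} = - \frac{154}{-28170} + \frac{19044}{-8804} = \left(-154\right) \left(- \frac{1}{28170}\right) + 19044 \left(- \frac{1}{8804}\right) = \frac{77}{14085} - \frac{4761}{2201} = - \frac{66889208}{31001085}$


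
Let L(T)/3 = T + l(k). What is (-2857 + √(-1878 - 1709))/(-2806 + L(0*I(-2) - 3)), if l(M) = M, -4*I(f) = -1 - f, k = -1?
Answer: 2857/2818 - I*√3587/2818 ≈ 1.0138 - 0.021253*I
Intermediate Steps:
I(f) = ¼ + f/4 (I(f) = -(-1 - f)/4 = ¼ + f/4)
L(T) = -3 + 3*T (L(T) = 3*(T - 1) = 3*(-1 + T) = -3 + 3*T)
(-2857 + √(-1878 - 1709))/(-2806 + L(0*I(-2) - 3)) = (-2857 + √(-1878 - 1709))/(-2806 + (-3 + 3*(0*(¼ + (¼)*(-2)) - 3))) = (-2857 + √(-3587))/(-2806 + (-3 + 3*(0*(¼ - ½) - 3))) = (-2857 + I*√3587)/(-2806 + (-3 + 3*(0*(-¼) - 3))) = (-2857 + I*√3587)/(-2806 + (-3 + 3*(0 - 3))) = (-2857 + I*√3587)/(-2806 + (-3 + 3*(-3))) = (-2857 + I*√3587)/(-2806 + (-3 - 9)) = (-2857 + I*√3587)/(-2806 - 12) = (-2857 + I*√3587)/(-2818) = (-2857 + I*√3587)*(-1/2818) = 2857/2818 - I*√3587/2818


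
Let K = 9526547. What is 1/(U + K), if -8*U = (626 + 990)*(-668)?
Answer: 1/9661483 ≈ 1.0350e-7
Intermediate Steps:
U = 134936 (U = -(626 + 990)*(-668)/8 = -202*(-668) = -⅛*(-1079488) = 134936)
1/(U + K) = 1/(134936 + 9526547) = 1/9661483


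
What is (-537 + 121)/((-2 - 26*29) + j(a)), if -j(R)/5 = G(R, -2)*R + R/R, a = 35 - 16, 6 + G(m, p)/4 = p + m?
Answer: 416/4941 ≈ 0.084193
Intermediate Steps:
G(m, p) = -24 + 4*m + 4*p (G(m, p) = -24 + 4*(p + m) = -24 + 4*(m + p) = -24 + (4*m + 4*p) = -24 + 4*m + 4*p)
a = 19
j(R) = -5 - 5*R*(-32 + 4*R) (j(R) = -5*((-24 + 4*R + 4*(-2))*R + R/R) = -5*((-24 + 4*R - 8)*R + 1) = -5*((-32 + 4*R)*R + 1) = -5*(R*(-32 + 4*R) + 1) = -5*(1 + R*(-32 + 4*R)) = -5 - 5*R*(-32 + 4*R))
(-537 + 121)/((-2 - 26*29) + j(a)) = (-537 + 121)/((-2 - 26*29) + (-5 - 20*19² + 160*19)) = -416/((-2 - 754) + (-5 - 20*361 + 3040)) = -416/(-756 + (-5 - 7220 + 3040)) = -416/(-756 - 4185) = -416/(-4941) = -416*(-1/4941) = 416/4941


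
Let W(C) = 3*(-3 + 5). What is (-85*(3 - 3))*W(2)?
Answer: 0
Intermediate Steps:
W(C) = 6 (W(C) = 3*2 = 6)
(-85*(3 - 3))*W(2) = -85*(3 - 3)*6 = -85*0*6 = -17*0*6 = 0*6 = 0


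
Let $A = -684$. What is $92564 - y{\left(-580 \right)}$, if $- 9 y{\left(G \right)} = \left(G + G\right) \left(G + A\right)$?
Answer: $\frac{2299316}{9} \approx 2.5548 \cdot 10^{5}$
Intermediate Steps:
$y{\left(G \right)} = - \frac{2 G \left(-684 + G\right)}{9}$ ($y{\left(G \right)} = - \frac{\left(G + G\right) \left(G - 684\right)}{9} = - \frac{2 G \left(-684 + G\right)}{9}$)
$92564 - y{\left(-580 \right)} = 92564 - \frac{2}{9} \left(-580\right) \left(684 - -580\right) = 92564 - \frac{2}{9} \left(-580\right) \left(684 + 580\right) = 92564 - \frac{2}{9} \left(-580\right) 1264 = 92564 - - \frac{1466240}{9} = 92564 + \frac{1466240}{9} = \frac{2299316}{9}$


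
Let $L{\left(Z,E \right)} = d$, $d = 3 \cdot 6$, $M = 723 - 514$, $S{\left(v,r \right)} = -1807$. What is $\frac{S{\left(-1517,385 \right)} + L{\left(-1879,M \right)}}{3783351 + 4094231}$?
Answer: $- \frac{1789}{7877582} \approx -0.0002271$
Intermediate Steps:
$M = 209$ ($M = 723 - 514 = 209$)
$d = 18$
$L{\left(Z,E \right)} = 18$
$\frac{S{\left(-1517,385 \right)} + L{\left(-1879,M \right)}}{3783351 + 4094231} = \frac{-1807 + 18}{3783351 + 4094231} = - \frac{1789}{7877582}$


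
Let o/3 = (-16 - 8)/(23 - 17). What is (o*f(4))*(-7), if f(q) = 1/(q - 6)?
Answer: -42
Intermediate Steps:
o = -12 (o = 3*((-16 - 8)/(23 - 17)) = 3*(-24/6) = 3*(-24*1/6) = 3*(-4) = -12)
f(q) = 1/(-6 + q)
(o*f(4))*(-7) = -12/(-6 + 4)*(-7) = -12/(-2)*(-7) = -12*(-1/2)*(-7) = 6*(-7) = -42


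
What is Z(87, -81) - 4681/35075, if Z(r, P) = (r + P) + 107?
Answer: 3958794/35075 ≈ 112.87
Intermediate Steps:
Z(r, P) = 107 + P + r (Z(r, P) = (P + r) + 107 = 107 + P + r)
Z(87, -81) - 4681/35075 = (107 - 81 + 87) - 4681/35075 = 113 - 4681*1/35075 = 113 - 4681/35075 = 3958794/35075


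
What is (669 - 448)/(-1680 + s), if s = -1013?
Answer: -221/2693 ≈ -0.082065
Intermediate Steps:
(669 - 448)/(-1680 + s) = (669 - 448)/(-1680 - 1013) = 221/(-2693) = 221*(-1/2693) = -221/2693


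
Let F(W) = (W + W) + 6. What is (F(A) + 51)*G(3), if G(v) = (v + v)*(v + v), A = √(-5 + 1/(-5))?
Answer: 2052 + 72*I*√130/5 ≈ 2052.0 + 164.19*I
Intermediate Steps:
A = I*√130/5 (A = √(-5 - ⅕) = √(-26/5) = I*√130/5 ≈ 2.2803*I)
G(v) = 4*v² (G(v) = (2*v)*(2*v) = 4*v²)
F(W) = 6 + 2*W (F(W) = 2*W + 6 = 6 + 2*W)
(F(A) + 51)*G(3) = ((6 + 2*(I*√130/5)) + 51)*(4*3²) = ((6 + 2*I*√130/5) + 51)*(4*9) = (57 + 2*I*√130/5)*36 = 2052 + 72*I*√130/5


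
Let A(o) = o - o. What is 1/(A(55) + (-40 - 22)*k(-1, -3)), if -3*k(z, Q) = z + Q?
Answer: -3/248 ≈ -0.012097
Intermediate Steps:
A(o) = 0
k(z, Q) = -Q/3 - z/3 (k(z, Q) = -(z + Q)/3 = -(Q + z)/3 = -Q/3 - z/3)
1/(A(55) + (-40 - 22)*k(-1, -3)) = 1/(0 + (-40 - 22)*(-1/3*(-3) - 1/3*(-1))) = 1/(0 - 62*(1 + 1/3)) = 1/(0 - 62*4/3) = 1/(0 - 248/3) = 1/(-248/3) = -3/248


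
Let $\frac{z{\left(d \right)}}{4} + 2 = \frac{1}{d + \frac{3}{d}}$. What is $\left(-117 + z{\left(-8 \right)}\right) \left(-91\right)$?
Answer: $\frac{765037}{67} \approx 11418.0$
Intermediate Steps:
$z{\left(d \right)} = -8 + \frac{4}{d + \frac{3}{d}}$
$\left(-117 + z{\left(-8 \right)}\right) \left(-91\right) = \left(-117 + \frac{4 \left(-6 - 8 - 2 \left(-8\right)^{2}\right)}{3 + \left(-8\right)^{2}}\right) \left(-91\right) = \left(-117 + \frac{4 \left(-6 - 8 - 128\right)}{3 + 64}\right) \left(-91\right) = \left(-117 + \frac{4 \left(-6 - 8 - 128\right)}{67}\right) \left(-91\right) = \left(-117 + 4 \cdot \frac{1}{67} \left(-142\right)\right) \left(-91\right) = \left(-117 - \frac{568}{67}\right) \left(-91\right) = \left(- \frac{8407}{67}\right) \left(-91\right) = \frac{765037}{67}$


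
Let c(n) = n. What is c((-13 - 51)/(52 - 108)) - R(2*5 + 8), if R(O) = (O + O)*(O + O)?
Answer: -9064/7 ≈ -1294.9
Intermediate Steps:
R(O) = 4*O² (R(O) = (2*O)*(2*O) = 4*O²)
c((-13 - 51)/(52 - 108)) - R(2*5 + 8) = (-13 - 51)/(52 - 108) - 4*(2*5 + 8)² = -64/(-56) - 4*(10 + 8)² = -64*(-1/56) - 4*18² = 8/7 - 4*324 = 8/7 - 1*1296 = 8/7 - 1296 = -9064/7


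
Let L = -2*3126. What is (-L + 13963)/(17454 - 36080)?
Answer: -20215/18626 ≈ -1.0853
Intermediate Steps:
L = -6252
(-L + 13963)/(17454 - 36080) = (-1*(-6252) + 13963)/(17454 - 36080) = (6252 + 13963)/(-18626) = 20215*(-1/18626) = -20215/18626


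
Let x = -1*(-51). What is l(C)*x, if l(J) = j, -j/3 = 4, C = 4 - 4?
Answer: -612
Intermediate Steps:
C = 0
j = -12 (j = -3*4 = -12)
l(J) = -12
x = 51
l(C)*x = -12*51 = -612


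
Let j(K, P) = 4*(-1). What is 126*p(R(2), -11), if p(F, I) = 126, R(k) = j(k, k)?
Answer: 15876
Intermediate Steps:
j(K, P) = -4
R(k) = -4
126*p(R(2), -11) = 126*126 = 15876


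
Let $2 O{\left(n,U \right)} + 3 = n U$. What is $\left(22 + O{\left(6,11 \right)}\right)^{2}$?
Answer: $\frac{11449}{4} \approx 2862.3$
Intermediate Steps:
$O{\left(n,U \right)} = - \frac{3}{2} + \frac{U n}{2}$ ($O{\left(n,U \right)} = - \frac{3}{2} + \frac{n U}{2} = - \frac{3}{2} + \frac{U n}{2}$)
$\left(22 + O{\left(6,11 \right)}\right)^{2} = \left(22 - \left(\frac{3}{2} - 33\right)\right)^{2} = \left(22 + \left(- \frac{3}{2} + 33\right)\right)^{2} = \left(22 + \frac{63}{2}\right)^{2} = \left(\frac{107}{2}\right)^{2} = \frac{11449}{4}$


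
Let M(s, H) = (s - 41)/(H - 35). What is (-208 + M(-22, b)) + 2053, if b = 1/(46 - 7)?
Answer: 2519037/1364 ≈ 1846.8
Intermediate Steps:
b = 1/39 ≈ 0.025641
M(s, H) = (-41 + s)/(-35 + H)
(-208 + M(-22, b)) + 2053 = (-208 + (-41 - 22)/(-35 + 1/39)) + 2053 = (-208 - 63/(-1364/39)) + 2053 = (-208 - 39/1364*(-63)) + 2053 = (-208 + 2457/1364) + 2053 = -281255/1364 + 2053 = 2519037/1364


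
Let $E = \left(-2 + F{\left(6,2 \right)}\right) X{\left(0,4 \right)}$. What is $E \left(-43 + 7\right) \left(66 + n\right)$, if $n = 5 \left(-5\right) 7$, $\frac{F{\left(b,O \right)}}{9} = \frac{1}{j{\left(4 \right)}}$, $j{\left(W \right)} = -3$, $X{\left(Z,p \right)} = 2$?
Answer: $-39240$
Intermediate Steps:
$F{\left(b,O \right)} = -3$ ($F{\left(b,O \right)} = \frac{9}{-3} = 9 \left(- \frac{1}{3}\right) = -3$)
$n = -175$ ($n = \left(-25\right) 7 = -175$)
$E = -10$ ($E = \left(-2 - 3\right) 2 = \left(-5\right) 2 = -10$)
$E \left(-43 + 7\right) \left(66 + n\right) = - 10 \left(-43 + 7\right) \left(66 - 175\right) = - 10 \left(\left(-36\right) \left(-109\right)\right) = \left(-10\right) 3924 = -39240$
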